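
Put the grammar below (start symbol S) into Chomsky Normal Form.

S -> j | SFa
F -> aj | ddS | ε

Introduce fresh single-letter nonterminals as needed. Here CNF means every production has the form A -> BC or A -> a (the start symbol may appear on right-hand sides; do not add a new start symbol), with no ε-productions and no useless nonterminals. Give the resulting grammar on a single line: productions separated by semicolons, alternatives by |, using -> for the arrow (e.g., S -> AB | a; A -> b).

S -> j | SA | SE; A -> a; B -> j; C -> d; D -> CS; E -> FA; F -> AB | CD

Nullable: {F}; after ε-elimination: S -> j | Sa | SFa; F -> aj | ddS.
No unit productions to eliminate.
TERM: introduce A -> a, C -> d, B -> j and substitute in every rule of length ≥2.
BIN: F -> CCS becomes F -> CD, D -> CS; S -> SFA becomes S -> SE, E -> FA.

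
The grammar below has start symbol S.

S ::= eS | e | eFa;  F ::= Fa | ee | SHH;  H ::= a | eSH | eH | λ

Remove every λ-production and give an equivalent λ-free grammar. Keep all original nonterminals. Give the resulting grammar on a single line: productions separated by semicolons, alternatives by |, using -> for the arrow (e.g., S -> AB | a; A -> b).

S -> e | eS | eFa; F -> S | Fa | SH | ee | SHH; H -> a | e | eH | eS | eSH

Nullable set: {H}.
F -> SHH: H, H nullable, giving S | SH | SHH.
Drop H -> λ.
H -> eH: H nullable, giving e | eH.
H -> eSH: H nullable, giving eS | eSH.
Unchanged (no nullable symbols): S -> e; S -> eFa; S -> eS; F -> Fa; F -> ee; H -> a.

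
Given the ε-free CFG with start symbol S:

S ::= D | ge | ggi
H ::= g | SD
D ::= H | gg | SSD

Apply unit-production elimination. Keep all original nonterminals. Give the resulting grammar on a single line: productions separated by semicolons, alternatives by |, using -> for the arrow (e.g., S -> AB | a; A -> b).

S -> g | SD | ge | gg | SSD | ggi; D -> g | SD | gg | SSD; H -> g | SD

Unit productions: D->H, S->D.
Unit pairs (A ⇒* B via units): (D,H), (S,D), (S,H).
S: inherits non-unit rules of {D, H, S} → SD | SSD | g | ge | gg | ggi.
D: inherits non-unit rules of {D, H} → SD | SSD | g | gg.
H: inherits non-unit rules of {H} → SD | g.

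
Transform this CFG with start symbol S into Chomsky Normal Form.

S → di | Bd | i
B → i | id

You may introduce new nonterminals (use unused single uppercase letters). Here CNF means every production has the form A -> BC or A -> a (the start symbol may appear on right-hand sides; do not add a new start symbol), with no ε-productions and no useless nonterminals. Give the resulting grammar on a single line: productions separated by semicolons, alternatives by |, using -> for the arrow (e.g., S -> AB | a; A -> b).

No ε-productions.
No unit productions to eliminate.
TERM: introduce C -> d, A -> i and substitute in every rule of length ≥2.

S -> i | BC | CA; A -> i; B -> i | AC; C -> d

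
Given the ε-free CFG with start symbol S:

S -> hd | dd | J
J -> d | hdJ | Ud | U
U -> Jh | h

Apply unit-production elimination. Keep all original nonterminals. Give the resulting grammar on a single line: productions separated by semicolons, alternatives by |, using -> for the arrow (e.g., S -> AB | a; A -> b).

S -> d | h | Jh | Ud | dd | hd | hdJ; J -> d | h | Jh | Ud | hdJ; U -> h | Jh

Unit productions: J->U, S->J.
Unit pairs (A ⇒* B via units): (J,U), (S,J), (S,U).
S: inherits non-unit rules of {J, S, U} → Jh | Ud | d | dd | h | hd | hdJ.
J: inherits non-unit rules of {J, U} → Jh | Ud | d | h | hdJ.
U: inherits non-unit rules of {U} → Jh | h.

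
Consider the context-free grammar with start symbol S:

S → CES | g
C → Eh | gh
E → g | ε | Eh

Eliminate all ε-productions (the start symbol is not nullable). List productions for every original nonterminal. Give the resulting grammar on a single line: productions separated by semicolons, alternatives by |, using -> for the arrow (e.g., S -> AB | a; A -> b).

Nullable set: {E}.
S -> CES: E nullable, giving CES | CS.
C -> Eh: E nullable, giving Eh | h.
Drop E -> ε.
E -> Eh: E nullable, giving Eh | h.
Unchanged (no nullable symbols): S -> g; C -> gh; E -> g.

S -> g | CS | CES; C -> h | Eh | gh; E -> g | h | Eh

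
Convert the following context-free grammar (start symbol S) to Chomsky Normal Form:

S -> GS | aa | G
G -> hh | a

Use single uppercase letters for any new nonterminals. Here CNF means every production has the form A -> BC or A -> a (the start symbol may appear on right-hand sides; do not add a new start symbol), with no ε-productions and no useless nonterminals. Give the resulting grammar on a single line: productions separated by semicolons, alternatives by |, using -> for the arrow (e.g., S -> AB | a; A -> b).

S -> a | AA | BB | GS; A -> h; B -> a; G -> a | AA

No ε-productions.
After unit-elimination: S -> a | GS | aa | hh; G -> a | hh.
TERM: introduce B -> a, A -> h and substitute in every rule of length ≥2.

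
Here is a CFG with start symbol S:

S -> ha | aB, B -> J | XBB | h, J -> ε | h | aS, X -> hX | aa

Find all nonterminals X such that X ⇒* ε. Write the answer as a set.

{B, J}

Directly nullable (have an ε-rule): {J}.
B is nullable via B -> J (every symbol on the right is already known nullable).
Not nullable: S, X — each has a terminal in every rule's right-hand side or depends on a non-nullable symbol.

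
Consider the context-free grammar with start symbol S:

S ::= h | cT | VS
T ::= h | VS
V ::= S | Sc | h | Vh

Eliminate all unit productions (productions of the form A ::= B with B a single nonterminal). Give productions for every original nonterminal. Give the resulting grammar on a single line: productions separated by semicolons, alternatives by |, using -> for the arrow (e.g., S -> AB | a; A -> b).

Unit productions: V->S.
Unit pairs (A ⇒* B via units): (V,S).
S: inherits non-unit rules of {S} → VS | cT | h.
T: inherits non-unit rules of {T} → VS | h.
V: inherits non-unit rules of {S, V} → Sc | VS | Vh | cT | h.

S -> h | VS | cT; T -> h | VS; V -> h | Sc | VS | Vh | cT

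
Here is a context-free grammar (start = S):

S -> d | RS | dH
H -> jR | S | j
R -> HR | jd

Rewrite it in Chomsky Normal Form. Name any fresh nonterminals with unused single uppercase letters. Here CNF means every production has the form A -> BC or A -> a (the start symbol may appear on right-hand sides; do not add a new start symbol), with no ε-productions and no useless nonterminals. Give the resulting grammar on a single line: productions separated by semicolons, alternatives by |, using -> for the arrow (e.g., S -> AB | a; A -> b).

No ε-productions.
After unit-elimination: S -> d | RS | dH; H -> d | j | RS | dH | jR; R -> HR | jd.
TERM: introduce A -> d, B -> j and substitute in every rule of length ≥2.

S -> d | AH | RS; A -> d; B -> j; H -> d | j | AH | BR | RS; R -> BA | HR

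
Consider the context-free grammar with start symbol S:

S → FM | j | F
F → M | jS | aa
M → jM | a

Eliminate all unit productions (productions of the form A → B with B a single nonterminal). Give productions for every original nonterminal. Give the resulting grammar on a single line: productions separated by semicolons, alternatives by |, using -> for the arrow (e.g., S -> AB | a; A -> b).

Unit productions: F->M, S->F.
Unit pairs (A ⇒* B via units): (F,M), (S,F), (S,M).
S: inherits non-unit rules of {F, M, S} → FM | a | aa | j | jM | jS.
F: inherits non-unit rules of {F, M} → a | aa | jM | jS.
M: inherits non-unit rules of {M} → a | jM.

S -> a | j | FM | aa | jM | jS; F -> a | aa | jM | jS; M -> a | jM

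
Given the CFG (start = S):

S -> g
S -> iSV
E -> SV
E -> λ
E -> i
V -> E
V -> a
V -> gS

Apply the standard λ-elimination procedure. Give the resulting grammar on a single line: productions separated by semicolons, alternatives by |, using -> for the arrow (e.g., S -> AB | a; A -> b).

Nullable set: {E, V}.
S -> iSV: V nullable, giving iS | iSV.
Drop E -> λ.
E -> SV: V nullable, giving S | SV.
V -> E: E nullable, giving E.
Unchanged (no nullable symbols): S -> g; E -> i; V -> a; V -> gS.

S -> g | iS | iSV; E -> S | i | SV; V -> E | a | gS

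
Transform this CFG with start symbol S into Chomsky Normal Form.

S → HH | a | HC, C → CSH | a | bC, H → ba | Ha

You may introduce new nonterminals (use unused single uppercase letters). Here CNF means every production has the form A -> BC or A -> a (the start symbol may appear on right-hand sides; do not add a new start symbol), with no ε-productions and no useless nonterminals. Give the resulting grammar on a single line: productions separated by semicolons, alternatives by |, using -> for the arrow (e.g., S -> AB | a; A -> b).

S -> a | HC | HH; A -> b; B -> a; C -> a | AC | CD; D -> SH; H -> AB | HB

No ε-productions.
No unit productions to eliminate.
TERM: introduce B -> a, A -> b and substitute in every rule of length ≥2.
BIN: C -> CSH becomes C -> CD, D -> SH.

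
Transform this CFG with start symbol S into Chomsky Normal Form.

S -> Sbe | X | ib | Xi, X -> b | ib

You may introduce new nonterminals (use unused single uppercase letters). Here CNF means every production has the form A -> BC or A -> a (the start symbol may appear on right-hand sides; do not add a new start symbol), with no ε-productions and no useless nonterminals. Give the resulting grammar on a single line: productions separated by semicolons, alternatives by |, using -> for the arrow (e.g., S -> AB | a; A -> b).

No ε-productions.
After unit-elimination: S -> b | Xi | ib | Sbe; X -> b | ib.
TERM: introduce A -> b, B -> e, C -> i and substitute in every rule of length ≥2.
BIN: S -> SAB becomes S -> SD, D -> AB.

S -> b | CA | SD | XC; A -> b; B -> e; C -> i; D -> AB; X -> b | CA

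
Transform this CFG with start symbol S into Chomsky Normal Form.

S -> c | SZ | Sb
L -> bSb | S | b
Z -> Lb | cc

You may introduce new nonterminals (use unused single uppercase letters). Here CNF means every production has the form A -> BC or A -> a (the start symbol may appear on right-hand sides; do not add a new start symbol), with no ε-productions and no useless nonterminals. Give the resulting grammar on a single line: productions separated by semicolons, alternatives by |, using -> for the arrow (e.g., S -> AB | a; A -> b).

S -> c | SA | SZ; A -> b; B -> c; C -> SA; L -> b | c | AC | SA | SZ; Z -> BB | LA

No ε-productions.
After unit-elimination: S -> c | SZ | Sb; L -> b | c | SZ | Sb | bSb; Z -> Lb | cc.
TERM: introduce A -> b, B -> c and substitute in every rule of length ≥2.
BIN: L -> ASA becomes L -> AC, C -> SA.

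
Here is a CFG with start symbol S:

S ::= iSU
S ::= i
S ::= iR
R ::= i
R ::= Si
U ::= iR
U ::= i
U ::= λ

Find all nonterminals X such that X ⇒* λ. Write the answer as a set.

{U}

Directly nullable (have an ε-rule): {U}.
Not nullable: R, S — each has a terminal in every rule's right-hand side or depends on a non-nullable symbol.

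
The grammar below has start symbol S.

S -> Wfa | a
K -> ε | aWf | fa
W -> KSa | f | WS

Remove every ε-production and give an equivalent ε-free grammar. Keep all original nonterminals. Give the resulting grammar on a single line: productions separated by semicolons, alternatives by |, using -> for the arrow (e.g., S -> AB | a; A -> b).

Nullable set: {K}.
Drop K -> ε.
W -> KSa: K nullable, giving KSa | Sa.
Unchanged (no nullable symbols): S -> Wfa; S -> a; K -> aWf; K -> fa; W -> WS; W -> f.

S -> a | Wfa; K -> fa | aWf; W -> f | Sa | WS | KSa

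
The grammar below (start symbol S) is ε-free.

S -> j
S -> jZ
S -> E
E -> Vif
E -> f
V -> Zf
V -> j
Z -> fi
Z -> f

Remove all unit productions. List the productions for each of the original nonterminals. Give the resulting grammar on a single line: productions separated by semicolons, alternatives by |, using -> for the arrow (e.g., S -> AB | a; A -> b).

S -> f | j | jZ | Vif; E -> f | Vif; V -> j | Zf; Z -> f | fi

Unit productions: S->E.
Unit pairs (A ⇒* B via units): (S,E).
S: inherits non-unit rules of {E, S} → Vif | f | j | jZ.
E: inherits non-unit rules of {E} → Vif | f.
V: inherits non-unit rules of {V} → Zf | j.
Z: inherits non-unit rules of {Z} → f | fi.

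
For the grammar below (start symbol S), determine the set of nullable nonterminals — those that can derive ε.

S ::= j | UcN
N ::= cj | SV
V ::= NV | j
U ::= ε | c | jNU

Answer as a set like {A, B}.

{U}

Directly nullable (have an ε-rule): {U}.
Not nullable: N, S, V — each has a terminal in every rule's right-hand side or depends on a non-nullable symbol.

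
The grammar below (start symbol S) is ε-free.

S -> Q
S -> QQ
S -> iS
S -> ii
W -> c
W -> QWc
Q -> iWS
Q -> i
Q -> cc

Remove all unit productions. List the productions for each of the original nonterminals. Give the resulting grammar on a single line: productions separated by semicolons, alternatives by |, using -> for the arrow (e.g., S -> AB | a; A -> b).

Unit productions: S->Q.
Unit pairs (A ⇒* B via units): (S,Q).
S: inherits non-unit rules of {Q, S} → QQ | cc | i | iS | iWS | ii.
Q: inherits non-unit rules of {Q} → cc | i | iWS.
W: inherits non-unit rules of {W} → QWc | c.

S -> i | QQ | cc | iS | ii | iWS; Q -> i | cc | iWS; W -> c | QWc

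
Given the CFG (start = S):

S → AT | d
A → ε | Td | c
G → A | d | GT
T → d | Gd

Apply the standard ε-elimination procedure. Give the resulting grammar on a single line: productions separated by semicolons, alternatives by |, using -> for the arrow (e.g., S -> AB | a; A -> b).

Nullable set: {A, G}.
S -> AT: A nullable, giving AT | T.
Drop A -> ε.
G -> A: A nullable, giving A.
G -> GT: G nullable, giving GT | T.
T -> Gd: G nullable, giving Gd | d.
Unchanged (no nullable symbols): S -> d; A -> Td; A -> c; G -> d; T -> d.

S -> T | d | AT; A -> c | Td; G -> A | T | d | GT; T -> d | Gd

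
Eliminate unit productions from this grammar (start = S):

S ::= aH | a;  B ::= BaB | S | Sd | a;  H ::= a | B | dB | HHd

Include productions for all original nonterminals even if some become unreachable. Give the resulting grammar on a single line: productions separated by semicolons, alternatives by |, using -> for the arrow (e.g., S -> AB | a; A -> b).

Unit productions: B->S, H->B.
Unit pairs (A ⇒* B via units): (B,S), (H,B), (H,S).
S: inherits non-unit rules of {S} → a | aH.
B: inherits non-unit rules of {B, S} → BaB | Sd | a | aH.
H: inherits non-unit rules of {B, H, S} → BaB | HHd | Sd | a | aH | dB.

S -> a | aH; B -> a | Sd | aH | BaB; H -> a | Sd | aH | dB | BaB | HHd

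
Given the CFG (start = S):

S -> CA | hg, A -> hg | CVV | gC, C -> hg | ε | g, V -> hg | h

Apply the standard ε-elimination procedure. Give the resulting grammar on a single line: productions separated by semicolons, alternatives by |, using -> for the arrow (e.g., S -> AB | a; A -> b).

S -> A | CA | hg; A -> g | VV | gC | hg | CVV; C -> g | hg; V -> h | hg

Nullable set: {C}.
S -> CA: C nullable, giving A | CA.
A -> CVV: C nullable, giving CVV | VV.
A -> gC: C nullable, giving g | gC.
Drop C -> ε.
Unchanged (no nullable symbols): S -> hg; A -> hg; C -> g; C -> hg; V -> h; V -> hg.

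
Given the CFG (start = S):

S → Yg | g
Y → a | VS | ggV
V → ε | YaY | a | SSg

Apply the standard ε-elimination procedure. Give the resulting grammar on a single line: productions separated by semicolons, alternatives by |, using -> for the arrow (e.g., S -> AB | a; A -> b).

S -> g | Yg; V -> a | SSg | YaY; Y -> S | a | VS | gg | ggV

Nullable set: {V}.
Drop V -> ε.
Y -> VS: V nullable, giving S | VS.
Y -> ggV: V nullable, giving gg | ggV.
Unchanged (no nullable symbols): S -> Yg; S -> g; V -> SSg; V -> YaY; V -> a; Y -> a.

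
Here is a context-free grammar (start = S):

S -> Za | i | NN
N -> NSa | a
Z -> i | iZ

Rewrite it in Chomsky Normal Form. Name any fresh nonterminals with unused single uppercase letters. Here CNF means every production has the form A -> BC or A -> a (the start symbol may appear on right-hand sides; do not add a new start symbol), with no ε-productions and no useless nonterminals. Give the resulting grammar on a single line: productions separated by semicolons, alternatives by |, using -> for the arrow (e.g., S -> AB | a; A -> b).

S -> i | NN | ZA; A -> a; B -> i; C -> SA; N -> a | NC; Z -> i | BZ

No ε-productions.
No unit productions to eliminate.
TERM: introduce A -> a, B -> i and substitute in every rule of length ≥2.
BIN: N -> NSA becomes N -> NC, C -> SA.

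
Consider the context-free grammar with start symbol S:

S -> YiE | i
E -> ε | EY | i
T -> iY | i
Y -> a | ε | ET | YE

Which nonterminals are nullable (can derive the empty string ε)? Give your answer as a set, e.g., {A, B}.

{E, Y}

Directly nullable (have an ε-rule): {E, Y}.
Not nullable: S, T — each has a terminal in every rule's right-hand side or depends on a non-nullable symbol.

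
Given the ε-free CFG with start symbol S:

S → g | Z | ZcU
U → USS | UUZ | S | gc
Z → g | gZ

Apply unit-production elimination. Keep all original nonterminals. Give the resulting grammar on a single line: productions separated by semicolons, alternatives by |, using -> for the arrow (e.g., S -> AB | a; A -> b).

S -> g | gZ | ZcU; U -> g | gZ | gc | USS | UUZ | ZcU; Z -> g | gZ

Unit productions: S->Z, U->S.
Unit pairs (A ⇒* B via units): (S,Z), (U,S), (U,Z).
S: inherits non-unit rules of {S, Z} → ZcU | g | gZ.
U: inherits non-unit rules of {S, U, Z} → USS | UUZ | ZcU | g | gZ | gc.
Z: inherits non-unit rules of {Z} → g | gZ.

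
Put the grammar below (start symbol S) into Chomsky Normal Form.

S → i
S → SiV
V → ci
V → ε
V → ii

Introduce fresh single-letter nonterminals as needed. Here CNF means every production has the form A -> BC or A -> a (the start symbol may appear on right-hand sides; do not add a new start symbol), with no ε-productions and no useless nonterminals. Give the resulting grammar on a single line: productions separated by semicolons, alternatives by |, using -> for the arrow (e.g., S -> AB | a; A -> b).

Nullable: {V}; after ε-elimination: S -> i | Si | SiV; V -> ci | ii.
No unit productions to eliminate.
TERM: introduce B -> c, A -> i and substitute in every rule of length ≥2.
BIN: S -> SAV becomes S -> SC, C -> AV.

S -> i | SA | SC; A -> i; B -> c; C -> AV; V -> AA | BA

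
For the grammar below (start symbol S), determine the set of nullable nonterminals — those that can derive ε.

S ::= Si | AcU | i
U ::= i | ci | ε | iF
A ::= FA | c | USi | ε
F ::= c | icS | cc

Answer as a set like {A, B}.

Directly nullable (have an ε-rule): {A, U}.
Not nullable: F, S — each has a terminal in every rule's right-hand side or depends on a non-nullable symbol.

{A, U}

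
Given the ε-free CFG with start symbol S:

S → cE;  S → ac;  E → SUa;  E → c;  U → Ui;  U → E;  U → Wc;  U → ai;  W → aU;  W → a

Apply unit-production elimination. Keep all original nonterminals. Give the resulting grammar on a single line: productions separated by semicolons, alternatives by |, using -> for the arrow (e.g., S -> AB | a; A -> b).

S -> ac | cE; E -> c | SUa; U -> c | Ui | Wc | ai | SUa; W -> a | aU

Unit productions: U->E.
Unit pairs (A ⇒* B via units): (U,E).
S: inherits non-unit rules of {S} → ac | cE.
E: inherits non-unit rules of {E} → SUa | c.
U: inherits non-unit rules of {E, U} → SUa | Ui | Wc | ai | c.
W: inherits non-unit rules of {W} → a | aU.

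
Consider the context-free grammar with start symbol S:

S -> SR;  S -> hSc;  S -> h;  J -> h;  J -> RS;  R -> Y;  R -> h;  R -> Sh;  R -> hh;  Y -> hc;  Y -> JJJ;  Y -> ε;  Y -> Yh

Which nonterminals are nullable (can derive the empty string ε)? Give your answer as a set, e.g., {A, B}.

{R, Y}

Directly nullable (have an ε-rule): {Y}.
R is nullable via R -> Y (every symbol on the right is already known nullable).
Not nullable: J, S — each has a terminal in every rule's right-hand side or depends on a non-nullable symbol.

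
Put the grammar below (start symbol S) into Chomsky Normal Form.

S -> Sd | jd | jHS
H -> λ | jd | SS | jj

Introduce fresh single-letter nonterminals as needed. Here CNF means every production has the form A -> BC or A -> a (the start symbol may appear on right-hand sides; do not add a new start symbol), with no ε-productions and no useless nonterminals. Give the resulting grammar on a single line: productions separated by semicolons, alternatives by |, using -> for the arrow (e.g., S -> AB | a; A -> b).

Nullable: {H}; after ε-elimination: S -> Sd | jS | jd | jHS; H -> SS | jd | jj.
No unit productions to eliminate.
TERM: introduce B -> d, A -> j and substitute in every rule of length ≥2.
BIN: S -> AHS becomes S -> AC, C -> HS.

S -> AB | AC | AS | SB; A -> j; B -> d; C -> HS; H -> AA | AB | SS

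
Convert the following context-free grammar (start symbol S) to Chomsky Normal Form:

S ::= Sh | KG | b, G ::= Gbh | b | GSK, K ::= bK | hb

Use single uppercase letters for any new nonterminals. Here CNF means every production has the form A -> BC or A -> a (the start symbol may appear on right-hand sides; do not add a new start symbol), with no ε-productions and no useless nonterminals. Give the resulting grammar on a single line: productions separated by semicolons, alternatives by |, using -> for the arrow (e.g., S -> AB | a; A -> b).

No ε-productions.
No unit productions to eliminate.
TERM: introduce A -> b, B -> h and substitute in every rule of length ≥2.
BIN: G -> GAB becomes G -> GC, C -> AB; G -> GSK becomes G -> GD, D -> SK.

S -> b | KG | SB; A -> b; B -> h; C -> AB; D -> SK; G -> b | GC | GD; K -> AK | BA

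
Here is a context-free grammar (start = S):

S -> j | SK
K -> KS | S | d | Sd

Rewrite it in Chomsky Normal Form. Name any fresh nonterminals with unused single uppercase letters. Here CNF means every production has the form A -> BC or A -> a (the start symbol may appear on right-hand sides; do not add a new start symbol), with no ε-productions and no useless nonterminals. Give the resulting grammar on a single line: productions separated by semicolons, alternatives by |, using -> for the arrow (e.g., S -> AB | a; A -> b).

No ε-productions.
After unit-elimination: S -> j | SK; K -> d | j | KS | SK | Sd.
TERM: introduce A -> d and substitute in every rule of length ≥2.

S -> j | SK; A -> d; K -> d | j | KS | SA | SK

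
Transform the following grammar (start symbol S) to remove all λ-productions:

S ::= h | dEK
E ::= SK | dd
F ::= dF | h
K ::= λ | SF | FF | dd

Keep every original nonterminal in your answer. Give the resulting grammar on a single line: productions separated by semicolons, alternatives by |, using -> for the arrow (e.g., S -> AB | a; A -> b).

Nullable set: {K}.
S -> dEK: K nullable, giving dE | dEK.
E -> SK: K nullable, giving S | SK.
Drop K -> λ.
Unchanged (no nullable symbols): S -> h; E -> dd; F -> dF; F -> h; K -> FF; K -> SF; K -> dd.

S -> h | dE | dEK; E -> S | SK | dd; F -> h | dF; K -> FF | SF | dd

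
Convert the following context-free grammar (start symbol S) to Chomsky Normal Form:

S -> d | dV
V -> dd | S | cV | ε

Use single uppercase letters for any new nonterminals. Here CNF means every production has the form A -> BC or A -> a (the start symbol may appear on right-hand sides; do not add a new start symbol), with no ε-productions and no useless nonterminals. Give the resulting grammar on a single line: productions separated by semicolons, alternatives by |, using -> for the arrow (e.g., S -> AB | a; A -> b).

Nullable: {V}; after ε-elimination: S -> d | dV; V -> S | c | cV | dd.
After unit-elimination: S -> d | dV; V -> c | d | cV | dV | dd.
TERM: introduce B -> c, A -> d and substitute in every rule of length ≥2.

S -> d | AV; A -> d; B -> c; V -> c | d | AA | AV | BV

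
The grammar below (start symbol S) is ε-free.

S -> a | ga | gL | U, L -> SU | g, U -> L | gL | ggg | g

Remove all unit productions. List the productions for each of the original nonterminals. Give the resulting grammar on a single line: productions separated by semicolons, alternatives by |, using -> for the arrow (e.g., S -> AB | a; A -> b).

Unit productions: S->U, U->L.
Unit pairs (A ⇒* B via units): (S,L), (S,U), (U,L).
S: inherits non-unit rules of {L, S, U} → SU | a | g | gL | ga | ggg.
L: inherits non-unit rules of {L} → SU | g.
U: inherits non-unit rules of {L, U} → SU | g | gL | ggg.

S -> a | g | SU | gL | ga | ggg; L -> g | SU; U -> g | SU | gL | ggg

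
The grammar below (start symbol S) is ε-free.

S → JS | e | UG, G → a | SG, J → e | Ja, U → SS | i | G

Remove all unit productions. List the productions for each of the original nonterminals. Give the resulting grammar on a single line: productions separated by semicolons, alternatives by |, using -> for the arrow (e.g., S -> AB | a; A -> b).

Unit productions: U->G.
Unit pairs (A ⇒* B via units): (U,G).
S: inherits non-unit rules of {S} → JS | UG | e.
G: inherits non-unit rules of {G} → SG | a.
J: inherits non-unit rules of {J} → Ja | e.
U: inherits non-unit rules of {G, U} → SG | SS | a | i.

S -> e | JS | UG; G -> a | SG; J -> e | Ja; U -> a | i | SG | SS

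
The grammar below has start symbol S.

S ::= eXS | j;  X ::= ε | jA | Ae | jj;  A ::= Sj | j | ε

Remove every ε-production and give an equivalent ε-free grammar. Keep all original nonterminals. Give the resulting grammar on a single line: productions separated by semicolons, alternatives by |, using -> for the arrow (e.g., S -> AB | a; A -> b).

S -> j | eS | eXS; A -> j | Sj; X -> e | j | Ae | jA | jj

Nullable set: {A, X}.
S -> eXS: X nullable, giving eS | eXS.
Drop A -> ε.
Drop X -> ε.
X -> Ae: A nullable, giving Ae | e.
X -> jA: A nullable, giving j | jA.
Unchanged (no nullable symbols): S -> j; A -> Sj; A -> j; X -> jj.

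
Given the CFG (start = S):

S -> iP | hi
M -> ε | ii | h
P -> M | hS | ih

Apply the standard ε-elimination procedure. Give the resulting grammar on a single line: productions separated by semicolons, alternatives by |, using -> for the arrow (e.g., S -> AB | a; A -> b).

Nullable set: {M, P}.
S -> iP: P nullable, giving i | iP.
Drop M -> ε.
P -> M: M nullable, giving M.
Unchanged (no nullable symbols): S -> hi; M -> h; M -> ii; P -> hS; P -> ih.

S -> i | hi | iP; M -> h | ii; P -> M | hS | ih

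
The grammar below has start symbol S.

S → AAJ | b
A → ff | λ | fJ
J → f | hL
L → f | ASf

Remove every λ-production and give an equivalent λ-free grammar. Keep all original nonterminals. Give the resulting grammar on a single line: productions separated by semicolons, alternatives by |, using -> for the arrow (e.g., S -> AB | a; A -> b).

Nullable set: {A}.
S -> AAJ: A, A nullable, giving AAJ | AJ | J.
Drop A -> λ.
L -> ASf: A nullable, giving ASf | Sf.
Unchanged (no nullable symbols): S -> b; A -> fJ; A -> ff; J -> f; J -> hL; L -> f.

S -> J | b | AJ | AAJ; A -> fJ | ff; J -> f | hL; L -> f | Sf | ASf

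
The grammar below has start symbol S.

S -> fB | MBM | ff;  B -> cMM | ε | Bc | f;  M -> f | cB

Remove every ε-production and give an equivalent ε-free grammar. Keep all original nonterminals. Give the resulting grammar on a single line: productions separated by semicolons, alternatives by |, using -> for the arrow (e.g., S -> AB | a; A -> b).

S -> f | MM | fB | ff | MBM; B -> c | f | Bc | cMM; M -> c | f | cB

Nullable set: {B}.
S -> MBM: B nullable, giving MBM | MM.
S -> fB: B nullable, giving f | fB.
Drop B -> ε.
B -> Bc: B nullable, giving Bc | c.
M -> cB: B nullable, giving c | cB.
Unchanged (no nullable symbols): S -> ff; B -> cMM; B -> f; M -> f.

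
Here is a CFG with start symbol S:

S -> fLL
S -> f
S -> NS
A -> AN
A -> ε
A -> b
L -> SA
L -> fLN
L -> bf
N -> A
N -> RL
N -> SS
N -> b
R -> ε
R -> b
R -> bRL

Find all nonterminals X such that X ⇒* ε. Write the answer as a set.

{A, N, R}

Directly nullable (have an ε-rule): {A, R}.
N is nullable via N -> A (every symbol on the right is already known nullable).
Not nullable: L, S — each has a terminal in every rule's right-hand side or depends on a non-nullable symbol.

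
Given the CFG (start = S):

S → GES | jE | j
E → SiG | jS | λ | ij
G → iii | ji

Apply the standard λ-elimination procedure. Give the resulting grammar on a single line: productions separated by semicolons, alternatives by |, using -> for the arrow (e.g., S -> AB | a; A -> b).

Nullable set: {E}.
S -> GES: E nullable, giving GES | GS.
S -> jE: E nullable, giving j | jE.
Drop E -> λ.
Unchanged (no nullable symbols): S -> j; E -> SiG; E -> ij; E -> jS; G -> iii; G -> ji.

S -> j | GS | jE | GES; E -> ij | jS | SiG; G -> ji | iii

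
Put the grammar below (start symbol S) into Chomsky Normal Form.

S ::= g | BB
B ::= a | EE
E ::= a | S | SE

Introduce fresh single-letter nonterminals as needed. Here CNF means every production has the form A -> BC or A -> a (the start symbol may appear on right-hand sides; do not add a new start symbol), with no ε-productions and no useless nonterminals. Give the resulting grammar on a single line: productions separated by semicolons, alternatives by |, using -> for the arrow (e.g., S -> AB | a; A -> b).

No ε-productions.
After unit-elimination: S -> g | BB; B -> a | EE; E -> a | g | BB | SE.

S -> g | BB; B -> a | EE; E -> a | g | BB | SE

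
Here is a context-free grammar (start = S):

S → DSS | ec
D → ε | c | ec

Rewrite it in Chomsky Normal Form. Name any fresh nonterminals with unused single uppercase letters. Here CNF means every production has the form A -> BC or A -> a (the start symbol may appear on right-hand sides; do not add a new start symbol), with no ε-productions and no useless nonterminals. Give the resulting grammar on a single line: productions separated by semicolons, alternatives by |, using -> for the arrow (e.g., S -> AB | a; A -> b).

Nullable: {D}; after ε-elimination: S -> SS | ec | DSS; D -> c | ec.
No unit productions to eliminate.
TERM: introduce B -> c, A -> e and substitute in every rule of length ≥2.
BIN: S -> DSS becomes S -> DC, C -> SS.

S -> AB | DC | SS; A -> e; B -> c; C -> SS; D -> c | AB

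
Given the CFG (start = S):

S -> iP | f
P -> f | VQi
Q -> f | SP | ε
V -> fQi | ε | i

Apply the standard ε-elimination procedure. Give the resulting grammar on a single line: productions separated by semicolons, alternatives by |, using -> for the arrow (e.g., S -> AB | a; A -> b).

S -> f | iP; P -> f | i | Qi | Vi | VQi; Q -> f | SP; V -> i | fi | fQi

Nullable set: {Q, V}.
P -> VQi: V, Q nullable, giving Qi | VQi | Vi | i.
Drop Q -> ε.
Drop V -> ε.
V -> fQi: Q nullable, giving fQi | fi.
Unchanged (no nullable symbols): S -> f; S -> iP; P -> f; Q -> SP; Q -> f; V -> i.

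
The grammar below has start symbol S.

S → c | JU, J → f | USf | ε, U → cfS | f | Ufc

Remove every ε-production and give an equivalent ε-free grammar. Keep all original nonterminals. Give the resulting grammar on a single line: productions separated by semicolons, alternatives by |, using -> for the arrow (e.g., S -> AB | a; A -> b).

Nullable set: {J}.
S -> JU: J nullable, giving JU | U.
Drop J -> ε.
Unchanged (no nullable symbols): S -> c; J -> USf; J -> f; U -> Ufc; U -> cfS; U -> f.

S -> U | c | JU; J -> f | USf; U -> f | Ufc | cfS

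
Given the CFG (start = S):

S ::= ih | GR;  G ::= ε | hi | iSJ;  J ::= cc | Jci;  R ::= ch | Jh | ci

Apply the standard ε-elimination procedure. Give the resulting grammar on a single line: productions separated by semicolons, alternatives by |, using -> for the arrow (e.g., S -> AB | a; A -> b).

S -> R | GR | ih; G -> hi | iSJ; J -> cc | Jci; R -> Jh | ch | ci

Nullable set: {G}.
S -> GR: G nullable, giving GR | R.
Drop G -> ε.
Unchanged (no nullable symbols): S -> ih; G -> hi; G -> iSJ; J -> Jci; J -> cc; R -> Jh; R -> ch; R -> ci.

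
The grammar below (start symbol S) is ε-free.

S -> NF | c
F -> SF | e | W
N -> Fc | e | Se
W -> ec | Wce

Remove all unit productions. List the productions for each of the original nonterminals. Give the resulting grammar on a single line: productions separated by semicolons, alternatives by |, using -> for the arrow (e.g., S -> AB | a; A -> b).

Unit productions: F->W.
Unit pairs (A ⇒* B via units): (F,W).
S: inherits non-unit rules of {S} → NF | c.
F: inherits non-unit rules of {F, W} → SF | Wce | e | ec.
N: inherits non-unit rules of {N} → Fc | Se | e.
W: inherits non-unit rules of {W} → Wce | ec.

S -> c | NF; F -> e | SF | ec | Wce; N -> e | Fc | Se; W -> ec | Wce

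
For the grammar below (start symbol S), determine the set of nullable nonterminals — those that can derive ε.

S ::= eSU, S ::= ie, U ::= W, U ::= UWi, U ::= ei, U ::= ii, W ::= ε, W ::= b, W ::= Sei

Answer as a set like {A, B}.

Directly nullable (have an ε-rule): {W}.
U is nullable via U -> W (every symbol on the right is already known nullable).
Not nullable: S — each has a terminal in every rule's right-hand side or depends on a non-nullable symbol.

{U, W}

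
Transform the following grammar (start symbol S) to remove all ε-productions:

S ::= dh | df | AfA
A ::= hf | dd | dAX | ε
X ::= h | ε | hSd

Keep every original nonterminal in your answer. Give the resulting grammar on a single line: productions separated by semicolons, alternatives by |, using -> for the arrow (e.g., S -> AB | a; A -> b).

Nullable set: {A, X}.
S -> AfA: A, A nullable, giving Af | AfA | f | fA.
Drop A -> ε.
A -> dAX: A, X nullable, giving d | dA | dAX | dX.
Drop X -> ε.
Unchanged (no nullable symbols): S -> df; S -> dh; A -> dd; A -> hf; X -> h; X -> hSd.

S -> f | Af | df | dh | fA | AfA; A -> d | dA | dX | dd | hf | dAX; X -> h | hSd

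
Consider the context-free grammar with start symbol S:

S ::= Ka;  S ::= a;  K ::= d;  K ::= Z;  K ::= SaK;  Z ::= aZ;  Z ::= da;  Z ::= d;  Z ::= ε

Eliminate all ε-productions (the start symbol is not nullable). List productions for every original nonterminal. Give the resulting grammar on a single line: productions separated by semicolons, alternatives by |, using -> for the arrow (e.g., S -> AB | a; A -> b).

Nullable set: {K, Z}.
S -> Ka: K nullable, giving Ka | a.
K -> SaK: K nullable, giving Sa | SaK.
K -> Z: Z nullable, giving Z.
Drop Z -> ε.
Z -> aZ: Z nullable, giving a | aZ.
Unchanged (no nullable symbols): S -> a; K -> d; Z -> d; Z -> da.

S -> a | Ka; K -> Z | d | Sa | SaK; Z -> a | d | aZ | da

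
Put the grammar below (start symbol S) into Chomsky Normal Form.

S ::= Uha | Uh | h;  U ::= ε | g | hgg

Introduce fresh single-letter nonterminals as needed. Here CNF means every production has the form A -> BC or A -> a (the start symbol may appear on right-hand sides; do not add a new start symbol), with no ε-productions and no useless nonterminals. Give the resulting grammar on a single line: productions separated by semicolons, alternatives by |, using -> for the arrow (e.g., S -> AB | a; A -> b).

Nullable: {U}; after ε-elimination: S -> h | Uh | ha | Uha; U -> g | hgg.
No unit productions to eliminate.
TERM: introduce B -> a, C -> g, A -> h and substitute in every rule of length ≥2.
BIN: S -> UAB becomes S -> UD, D -> AB; U -> ACC becomes U -> AE, E -> CC.

S -> h | AB | UA | UD; A -> h; B -> a; C -> g; D -> AB; E -> CC; U -> g | AE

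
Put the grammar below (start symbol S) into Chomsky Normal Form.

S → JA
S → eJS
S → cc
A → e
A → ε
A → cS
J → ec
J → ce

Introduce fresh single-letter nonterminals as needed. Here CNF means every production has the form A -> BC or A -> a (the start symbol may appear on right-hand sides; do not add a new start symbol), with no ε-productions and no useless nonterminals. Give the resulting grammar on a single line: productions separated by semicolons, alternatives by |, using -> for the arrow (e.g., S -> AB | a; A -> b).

S -> BB | BC | CB | CD | JA; A -> e | BS; B -> c; C -> e; D -> JS; J -> BC | CB

Nullable: {A}; after ε-elimination: S -> J | JA | cc | eJS; A -> e | cS; J -> ce | ec.
After unit-elimination: S -> JA | cc | ce | ec | eJS; A -> e | cS; J -> ce | ec.
TERM: introduce B -> c, C -> e and substitute in every rule of length ≥2.
BIN: S -> CJS becomes S -> CD, D -> JS.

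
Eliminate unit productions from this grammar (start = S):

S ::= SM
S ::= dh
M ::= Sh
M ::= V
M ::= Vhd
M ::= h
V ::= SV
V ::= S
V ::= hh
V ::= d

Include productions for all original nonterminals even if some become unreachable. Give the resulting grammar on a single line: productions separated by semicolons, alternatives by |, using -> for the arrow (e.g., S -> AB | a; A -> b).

Unit productions: M->V, V->S.
Unit pairs (A ⇒* B via units): (M,S), (M,V), (V,S).
S: inherits non-unit rules of {S} → SM | dh.
M: inherits non-unit rules of {M, S, V} → SM | SV | Sh | Vhd | d | dh | h | hh.
V: inherits non-unit rules of {S, V} → SM | SV | d | dh | hh.

S -> SM | dh; M -> d | h | SM | SV | Sh | dh | hh | Vhd; V -> d | SM | SV | dh | hh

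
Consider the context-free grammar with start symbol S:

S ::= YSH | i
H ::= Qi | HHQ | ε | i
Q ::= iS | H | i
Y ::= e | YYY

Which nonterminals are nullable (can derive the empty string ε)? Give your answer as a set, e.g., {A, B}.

Directly nullable (have an ε-rule): {H}.
Q is nullable via Q -> H (every symbol on the right is already known nullable).
Not nullable: S, Y — each has a terminal in every rule's right-hand side or depends on a non-nullable symbol.

{H, Q}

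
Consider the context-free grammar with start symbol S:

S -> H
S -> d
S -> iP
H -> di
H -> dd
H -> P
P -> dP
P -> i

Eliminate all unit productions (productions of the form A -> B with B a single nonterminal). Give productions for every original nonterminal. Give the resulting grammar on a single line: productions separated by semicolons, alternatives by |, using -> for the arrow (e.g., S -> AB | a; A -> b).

Unit productions: H->P, S->H.
Unit pairs (A ⇒* B via units): (H,P), (S,H), (S,P).
S: inherits non-unit rules of {H, P, S} → d | dP | dd | di | i | iP.
H: inherits non-unit rules of {H, P} → dP | dd | di | i.
P: inherits non-unit rules of {P} → dP | i.

S -> d | i | dP | dd | di | iP; H -> i | dP | dd | di; P -> i | dP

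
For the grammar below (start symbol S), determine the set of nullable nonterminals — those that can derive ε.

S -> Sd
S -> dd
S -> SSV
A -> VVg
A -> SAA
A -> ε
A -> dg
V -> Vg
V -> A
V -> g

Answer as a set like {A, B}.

{A, V}

Directly nullable (have an ε-rule): {A}.
V is nullable via V -> A (every symbol on the right is already known nullable).
Not nullable: S — each has a terminal in every rule's right-hand side or depends on a non-nullable symbol.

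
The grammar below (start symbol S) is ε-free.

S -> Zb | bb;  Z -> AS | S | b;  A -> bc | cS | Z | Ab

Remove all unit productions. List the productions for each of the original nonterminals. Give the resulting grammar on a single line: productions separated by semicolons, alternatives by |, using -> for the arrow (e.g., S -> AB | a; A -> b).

S -> Zb | bb; A -> b | AS | Ab | Zb | bb | bc | cS; Z -> b | AS | Zb | bb

Unit productions: A->Z, Z->S.
Unit pairs (A ⇒* B via units): (A,S), (A,Z), (Z,S).
S: inherits non-unit rules of {S} → Zb | bb.
A: inherits non-unit rules of {A, S, Z} → AS | Ab | Zb | b | bb | bc | cS.
Z: inherits non-unit rules of {S, Z} → AS | Zb | b | bb.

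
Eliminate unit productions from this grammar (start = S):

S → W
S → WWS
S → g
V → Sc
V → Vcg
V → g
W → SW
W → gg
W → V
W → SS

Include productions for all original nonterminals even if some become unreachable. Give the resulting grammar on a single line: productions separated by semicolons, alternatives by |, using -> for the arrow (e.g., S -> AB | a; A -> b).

S -> g | SS | SW | Sc | gg | Vcg | WWS; V -> g | Sc | Vcg; W -> g | SS | SW | Sc | gg | Vcg

Unit productions: S->W, W->V.
Unit pairs (A ⇒* B via units): (S,V), (S,W), (W,V).
S: inherits non-unit rules of {S, V, W} → SS | SW | Sc | Vcg | WWS | g | gg.
V: inherits non-unit rules of {V} → Sc | Vcg | g.
W: inherits non-unit rules of {V, W} → SS | SW | Sc | Vcg | g | gg.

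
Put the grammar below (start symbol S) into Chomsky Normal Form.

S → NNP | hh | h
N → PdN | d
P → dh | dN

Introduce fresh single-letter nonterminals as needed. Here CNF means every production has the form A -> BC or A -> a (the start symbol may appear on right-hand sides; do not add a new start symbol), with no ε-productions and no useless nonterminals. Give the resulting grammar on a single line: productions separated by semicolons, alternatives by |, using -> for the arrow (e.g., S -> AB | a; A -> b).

S -> h | BB | ND; A -> d; B -> h; C -> AN; D -> NP; N -> d | PC; P -> AB | AN

No ε-productions.
No unit productions to eliminate.
TERM: introduce A -> d, B -> h and substitute in every rule of length ≥2.
BIN: N -> PAN becomes N -> PC, C -> AN; S -> NNP becomes S -> ND, D -> NP.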